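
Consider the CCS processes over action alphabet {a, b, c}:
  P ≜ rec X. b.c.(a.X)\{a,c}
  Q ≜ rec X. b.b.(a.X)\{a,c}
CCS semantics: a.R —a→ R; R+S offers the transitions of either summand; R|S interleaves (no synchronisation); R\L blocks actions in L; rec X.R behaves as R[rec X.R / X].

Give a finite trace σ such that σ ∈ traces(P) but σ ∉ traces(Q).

bc

LTS(P): 3 reachable states
  m0 = rec X. b.c.(a.X)\{a,c} :: -b-> m1
  m1 = c.(a.(rec X. b.c.(a.X)\{a,c}))\{a,c} :: -c-> m2
  m2 = (a.(rec X. b.c.(a.X)\{a,c}))\{a,c} :: stopped
LTS(Q): 3 reachable states
  n0 = rec X. b.b.(a.X)\{a,c} :: -b-> n1
  n1 = b.(a.(rec X. b.b.(a.X)\{a,c}))\{a,c} :: -b-> n2
  n2 = (a.(rec X. b.b.(a.X)\{a,c}))\{a,c} :: stopped
Trace ⟨bc⟩ through P, begin at {m0}:
  [1] b ⇒ {m1}
  [2] c ⇒ {m2}
  — P admits the full trace.
Trace ⟨bc⟩ through Q, begin at {n0}:
  [1] b ⇒ {n1}
  [2] c ⇒ ∅ (Q stuck)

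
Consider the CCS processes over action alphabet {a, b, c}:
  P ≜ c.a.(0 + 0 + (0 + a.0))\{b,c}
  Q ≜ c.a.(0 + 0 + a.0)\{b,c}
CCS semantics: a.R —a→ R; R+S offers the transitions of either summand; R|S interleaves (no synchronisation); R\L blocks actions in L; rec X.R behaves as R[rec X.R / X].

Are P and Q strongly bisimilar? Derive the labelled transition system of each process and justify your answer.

YES

P's transition system — 4 states:
  m0 = c.a.(0 + 0 + (0 + a.0))\{b,c} → —c→ m1
  m1 = a.(0 + 0 + (0 + a.0))\{b,c} → —a→ m2
  m2 = (0 + 0 + (0 + a.0))\{b,c} → —a→ m3
  m3 = 0\{b,c} → (no moves)
Q's transition system — 4 states:
  n0 = c.a.(0 + 0 + a.0)\{b,c} → —c→ n1
  n1 = a.(0 + 0 + a.0)\{b,c} → —a→ n2
  n2 = (0 + 0 + a.0)\{b,c} → —a→ n3
  n3 = 0\{b,c} → (no moves)
Coarsest stable partition (strong bisimilarity classes):
  B0 = {m0, n0}
  B1 = {m1, n1}
  B2 = {m2, n2}
  B3 = {m3, n3}
m0 ∈ B0, n0 ∈ B0 → same block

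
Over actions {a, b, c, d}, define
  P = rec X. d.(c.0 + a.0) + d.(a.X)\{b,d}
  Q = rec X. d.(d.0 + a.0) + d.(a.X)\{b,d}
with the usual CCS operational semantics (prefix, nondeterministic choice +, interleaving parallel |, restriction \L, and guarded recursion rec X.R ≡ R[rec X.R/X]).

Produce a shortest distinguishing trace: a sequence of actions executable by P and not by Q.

Reachable graph of P (5 states):
  m0 = rec X. d.(c.0 + a.0) + d.(a.X)\{b,d} :: =d=> m1, =d=> m2
  m1 = (a.(rec X. d.(c.0 + a.0) + d.(a.X)\{b,d}))\{b,d} :: =a=> m3
  m2 = c.0 + a.0 :: =a=> m4, =c=> m4
  m3 = (rec X. d.(c.0 + a.0) + d.(a.X)\{b,d})\{b,d} :: stopped
  m4 = 0 :: stopped
Reachable graph of Q (5 states):
  n0 = rec X. d.(d.0 + a.0) + d.(a.X)\{b,d} :: =d=> n1, =d=> n2
  n1 = (a.(rec X. d.(d.0 + a.0) + d.(a.X)\{b,d}))\{b,d} :: =a=> n3
  n2 = d.0 + a.0 :: =a=> n4, =d=> n4
  n3 = (rec X. d.(d.0 + a.0) + d.(a.X)\{b,d})\{b,d} :: stopped
  n4 = 0 :: stopped
Run σ = ⟨dc⟩ on P: start {m0}
  step 1 (d): {m1, m2}
  step 2 (c): {m4}
  — P admits the full trace.
Run σ = ⟨dc⟩ on Q: start {n0}
  step 1 (d): {n1, n2}
  step 2 (c): no successor for Q

dc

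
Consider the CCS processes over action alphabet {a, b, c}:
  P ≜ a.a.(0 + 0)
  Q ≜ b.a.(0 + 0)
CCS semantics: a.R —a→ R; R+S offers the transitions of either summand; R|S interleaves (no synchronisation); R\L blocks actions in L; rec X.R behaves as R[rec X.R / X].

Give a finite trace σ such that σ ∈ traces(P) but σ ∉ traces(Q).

P's transition system — 3 states:
  s0 = a.a.(0 + 0) ⊢ --a--▸ s1
  s1 = a.(0 + 0) ⊢ --a--▸ s2
  s2 = 0 + 0 ⊢ ∅
Q's transition system — 3 states:
  t0 = b.a.(0 + 0) ⊢ --b--▸ t1
  t1 = a.(0 + 0) ⊢ --a--▸ t2
  t2 = 0 + 0 ⊢ ∅
Trace ⟨a⟩ through P, begin at {s0}:
  [1] a ⇒ {s1}
  — P admits the full trace.
Trace ⟨a⟩ through Q, begin at {t0}:
  [1] a ⇒ ∅  — Q cannot continue

a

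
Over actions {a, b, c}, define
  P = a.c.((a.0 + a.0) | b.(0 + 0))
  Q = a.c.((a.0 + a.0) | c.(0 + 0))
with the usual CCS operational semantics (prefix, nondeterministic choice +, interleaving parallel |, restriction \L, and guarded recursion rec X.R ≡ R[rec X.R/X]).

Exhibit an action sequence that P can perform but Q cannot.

LTS(P): 6 reachable states
  p0 = a.c.((a.0 + a.0) | b.(0 + 0)) | —a→ p1
  p1 = c.((a.0 + a.0) | b.(0 + 0)) | —c→ p2
  p2 = (a.0 + a.0) | b.(0 + 0) | —a→ p3, —b→ p4
  p3 = 0 | b.(0 + 0) | —b→ p5
  p4 = (a.0 + a.0) | (0 + 0) | —a→ p5
  p5 = 0 | (0 + 0) | deadlocked
LTS(Q): 6 reachable states
  q0 = a.c.((a.0 + a.0) | c.(0 + 0)) | —a→ q1
  q1 = c.((a.0 + a.0) | c.(0 + 0)) | —c→ q2
  q2 = (a.0 + a.0) | c.(0 + 0) | —a→ q3, —c→ q4
  q3 = 0 | c.(0 + 0) | —c→ q5
  q4 = (a.0 + a.0) | (0 + 0) | —a→ q5
  q5 = 0 | (0 + 0) | deadlocked
Executing acb from P (initial set {p0}):
  after a @ step 1: {p1}
  after c @ step 2: {p2}
  after b @ step 3: {p4}
  — P admits the full trace.
Executing acb from Q (initial set {q0}):
  after a @ step 1: {q1}
  after c @ step 2: {q2}
  after b @ step 3: ∅  — Q cannot continue

acb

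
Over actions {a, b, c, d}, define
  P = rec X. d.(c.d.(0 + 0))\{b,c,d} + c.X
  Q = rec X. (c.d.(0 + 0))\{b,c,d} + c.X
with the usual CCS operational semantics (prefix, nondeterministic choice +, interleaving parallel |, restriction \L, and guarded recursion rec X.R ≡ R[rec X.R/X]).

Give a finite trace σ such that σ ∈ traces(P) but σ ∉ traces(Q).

Reachable graph of P (2 states):
  m0 = rec X. d.(c.d.(0 + 0))\{b,c,d} + c.X :: ··c··> m0, ··d··> m1
  m1 = (c.d.(0 + 0))\{b,c,d} :: (no moves)
Reachable graph of Q (1 states):
  n0 = rec X. (c.d.(0 + 0))\{b,c,d} + c.X :: ··c··> n0
Trace ⟨d⟩ through P, begin at {m0}:
  after d @ step 1: {m1}
  — P admits the full trace.
Trace ⟨d⟩ through Q, begin at {n0}:
  after d @ step 1: no successor for Q

d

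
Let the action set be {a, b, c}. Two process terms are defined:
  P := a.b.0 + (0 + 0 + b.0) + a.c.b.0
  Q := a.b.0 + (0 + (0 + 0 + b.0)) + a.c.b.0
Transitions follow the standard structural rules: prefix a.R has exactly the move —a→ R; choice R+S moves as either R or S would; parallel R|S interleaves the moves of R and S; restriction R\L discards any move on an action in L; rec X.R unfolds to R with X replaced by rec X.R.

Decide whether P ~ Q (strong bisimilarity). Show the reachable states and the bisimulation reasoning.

Reachable graph of P (4 states):
  s0 = a.b.0 + (0 + 0 + b.0) + a.c.b.0 has moves ··a··> s1, ··a··> s2, ··b··> s3
  s1 = b.0 has moves ··b··> s3
  s2 = c.b.0 has moves ··c··> s1
  s3 = 0 has moves ∅
Reachable graph of Q (4 states):
  t0 = a.b.0 + (0 + (0 + 0 + b.0)) + a.c.b.0 has moves ··a··> t1, ··a··> t2, ··b··> t3
  t1 = b.0 has moves ··b··> t3
  t2 = c.b.0 has moves ··c··> t1
  t3 = 0 has moves ∅
Bisimilarity quotient blocks:
  B0 = {s0, t0}
  B1 = {s1, t1}
  B2 = {s3, t3}
  B3 = {s2, t2}
s0 ∈ B0, t0 ∈ B0 → same block

YES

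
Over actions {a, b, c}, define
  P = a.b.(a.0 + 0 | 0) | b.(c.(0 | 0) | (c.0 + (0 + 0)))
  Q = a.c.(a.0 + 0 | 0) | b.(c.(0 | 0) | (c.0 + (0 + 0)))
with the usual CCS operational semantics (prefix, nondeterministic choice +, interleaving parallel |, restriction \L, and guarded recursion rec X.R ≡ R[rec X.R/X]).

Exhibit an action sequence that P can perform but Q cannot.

LTS(P): 20 reachable states
  m0 = a.b.(a.0 + 0 | 0) | b.(c.(0 | 0) | (c.0 + (0 + 0))) has moves --a--▸ m1, --b--▸ m2
  m1 = b.(a.0 + 0 | 0) | b.(c.(0 | 0) | (c.0 + (0 + 0))) has moves --b--▸ m3, --b--▸ m4
  m2 = a.b.(a.0 + 0 | 0) | (c.(0 | 0) | (c.0 + (0 + 0))) has moves --a--▸ m4, --c--▸ m5, --c--▸ m6
  m3 = (a.0 + 0 | 0) | b.(c.(0 | 0) | (c.0 + (0 + 0))) has moves --a--▸ m7, --b--▸ m8
  m4 = b.(a.0 + 0 | 0) | (c.(0 | 0) | (c.0 + (0 + 0))) has moves --b--▸ m8, --c--▸ m10, --c--▸ m9
  m5 = a.b.(a.0 + 0 | 0) | (0 | 0 | (c.0 + (0 + 0))) has moves --a--▸ m9, --c--▸ m11
  m6 = a.b.(a.0 + 0 | 0) | (c.(0 | 0) | 0) has moves --a--▸ m10, --c--▸ m11
  m7 = 0 | b.(c.(0 | 0) | (c.0 + (0 + 0))) has moves --b--▸ m12
  m8 = (a.0 + 0 | 0) | (c.(0 | 0) | (c.0 + (0 + 0))) has moves --a--▸ m12, --c--▸ m13, --c--▸ m14
  m9 = b.(a.0 + 0 | 0) | (0 | 0 | (c.0 + (0 + 0))) has moves --b--▸ m13, --c--▸ m15
  m10 = b.(a.0 + 0 | 0) | (c.(0 | 0) | 0) has moves --b--▸ m14, --c--▸ m15
  m11 = a.b.(a.0 + 0 | 0) | (0 | 0 | 0) has moves --a--▸ m15
  m12 = 0 | (c.(0 | 0) | (c.0 + (0 + 0))) has moves --c--▸ m16, --c--▸ m17
  m13 = (a.0 + 0 | 0) | (0 | 0 | (c.0 + (0 + 0))) has moves --a--▸ m16, --c--▸ m18
  m14 = (a.0 + 0 | 0) | (c.(0 | 0) | 0) has moves --a--▸ m17, --c--▸ m18
  m15 = b.(a.0 + 0 | 0) | (0 | 0 | 0) has moves --b--▸ m18
  m16 = 0 | (0 | 0 | (c.0 + (0 + 0))) has moves --c--▸ m19
  m17 = 0 | (c.(0 | 0) | 0) has moves --c--▸ m19
  m18 = (a.0 + 0 | 0) | (0 | 0 | 0) has moves --a--▸ m19
  m19 = 0 | (0 | 0 | 0) has moves ·
LTS(Q): 20 reachable states
  n0 = a.c.(a.0 + 0 | 0) | b.(c.(0 | 0) | (c.0 + (0 + 0))) has moves --a--▸ n1, --b--▸ n2
  n1 = c.(a.0 + 0 | 0) | b.(c.(0 | 0) | (c.0 + (0 + 0))) has moves --b--▸ n3, --c--▸ n4
  n2 = a.c.(a.0 + 0 | 0) | (c.(0 | 0) | (c.0 + (0 + 0))) has moves --a--▸ n3, --c--▸ n5, --c--▸ n6
  n3 = c.(a.0 + 0 | 0) | (c.(0 | 0) | (c.0 + (0 + 0))) has moves --c--▸ n7, --c--▸ n8, --c--▸ n9
  n4 = (a.0 + 0 | 0) | b.(c.(0 | 0) | (c.0 + (0 + 0))) has moves --a--▸ n10, --b--▸ n7
  n5 = a.c.(a.0 + 0 | 0) | (0 | 0 | (c.0 + (0 + 0))) has moves --a--▸ n8, --c--▸ n11
  n6 = a.c.(a.0 + 0 | 0) | (c.(0 | 0) | 0) has moves --a--▸ n9, --c--▸ n11
  n7 = (a.0 + 0 | 0) | (c.(0 | 0) | (c.0 + (0 + 0))) has moves --a--▸ n12, --c--▸ n13, --c--▸ n14
  n8 = c.(a.0 + 0 | 0) | (0 | 0 | (c.0 + (0 + 0))) has moves --c--▸ n13, --c--▸ n15
  n9 = c.(a.0 + 0 | 0) | (c.(0 | 0) | 0) has moves --c--▸ n14, --c--▸ n15
  n10 = 0 | b.(c.(0 | 0) | (c.0 + (0 + 0))) has moves --b--▸ n12
  n11 = a.c.(a.0 + 0 | 0) | (0 | 0 | 0) has moves --a--▸ n15
  n12 = 0 | (c.(0 | 0) | (c.0 + (0 + 0))) has moves --c--▸ n16, --c--▸ n17
  n13 = (a.0 + 0 | 0) | (0 | 0 | (c.0 + (0 + 0))) has moves --a--▸ n16, --c--▸ n18
  n14 = (a.0 + 0 | 0) | (c.(0 | 0) | 0) has moves --a--▸ n17, --c--▸ n18
  n15 = c.(a.0 + 0 | 0) | (0 | 0 | 0) has moves --c--▸ n18
  n16 = 0 | (0 | 0 | (c.0 + (0 + 0))) has moves --c--▸ n19
  n17 = 0 | (c.(0 | 0) | 0) has moves --c--▸ n19
  n18 = (a.0 + 0 | 0) | (0 | 0 | 0) has moves --a--▸ n19
  n19 = 0 | (0 | 0 | 0) has moves ·
Trace ⟨aba⟩ through P, begin at {m0}:
  step 1 (a): {m1}
  step 2 (b): {m3, m4}
  step 3 (a): {m7}
  P completes σ.
Trace ⟨aba⟩ through Q, begin at {n0}:
  step 1 (a): {n1}
  step 2 (b): {n3}
  step 3 (a): no successor for Q

aba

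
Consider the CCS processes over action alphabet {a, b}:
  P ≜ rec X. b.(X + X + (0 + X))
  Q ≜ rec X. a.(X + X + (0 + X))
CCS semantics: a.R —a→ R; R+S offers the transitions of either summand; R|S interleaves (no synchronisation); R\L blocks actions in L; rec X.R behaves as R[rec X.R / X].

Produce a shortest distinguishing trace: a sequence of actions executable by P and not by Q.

b

Reachable graph of P (2 states):
  m0 = rec X. b.(X + X + (0 + X)) → -b-> m1
  m1 = (rec X. b.(X + X + (0 + X))) + (rec X. b.(X + X + (0 + X))) + (0 + (rec X. b.(X + X + (0 + X)))) → -b-> m1
Reachable graph of Q (2 states):
  n0 = rec X. a.(X + X + (0 + X)) → -a-> n1
  n1 = (rec X. a.(X + X + (0 + X))) + (rec X. a.(X + X + (0 + X))) + (0 + (rec X. a.(X + X + (0 + X)))) → -a-> n1
Run σ = ⟨b⟩ on P: start {m0}
  step 1 (b): {m1}
  P completes σ.
Run σ = ⟨b⟩ on Q: start {n0}
  step 1 (b): ∅ (Q stuck)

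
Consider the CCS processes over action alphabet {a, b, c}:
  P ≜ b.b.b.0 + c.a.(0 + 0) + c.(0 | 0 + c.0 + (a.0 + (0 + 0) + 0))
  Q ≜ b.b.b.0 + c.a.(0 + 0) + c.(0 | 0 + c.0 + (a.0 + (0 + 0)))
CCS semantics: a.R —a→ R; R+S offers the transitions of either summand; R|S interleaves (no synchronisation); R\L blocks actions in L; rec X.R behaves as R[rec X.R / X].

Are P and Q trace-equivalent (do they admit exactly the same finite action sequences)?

Reachable graph of P (7 states):
  m0 = b.b.b.0 + c.a.(0 + 0) + c.(0 | 0 + c.0 + (a.0 + (0 + 0) + 0)) ⊢ =b=> m1, =c=> m2, =c=> m3
  m1 = b.b.0 ⊢ =b=> m4
  m2 = 0 | 0 + c.0 + (a.0 + (0 + 0) + 0) ⊢ =a=> m5, =c=> m5
  m3 = a.(0 + 0) ⊢ =a=> m6
  m4 = b.0 ⊢ =b=> m5
  m5 = 0 ⊢ ·
  m6 = 0 + 0 ⊢ ·
Reachable graph of Q (7 states):
  n0 = b.b.b.0 + c.a.(0 + 0) + c.(0 | 0 + c.0 + (a.0 + (0 + 0))) ⊢ =b=> n1, =c=> n2, =c=> n3
  n1 = b.b.0 ⊢ =b=> n4
  n2 = 0 | 0 + c.0 + (a.0 + (0 + 0)) ⊢ =a=> n5, =c=> n5
  n3 = a.(0 + 0) ⊢ =a=> n6
  n4 = b.0 ⊢ =b=> n5
  n5 = 0 ⊢ ·
  n6 = 0 + 0 ⊢ ·
Coarsest stable partition (strong bisimilarity classes):
  B0 = {m0, n0}
  B1 = {m1, n1}
  B2 = {m4, n4}
  B3 = {m5, m6, n5, n6}
  B4 = {m3, n3}
  B5 = {m2, n2}
m0 ∈ B0, n0 ∈ B0 → same block
Bisimilar ⇒ trace-equivalent.

YES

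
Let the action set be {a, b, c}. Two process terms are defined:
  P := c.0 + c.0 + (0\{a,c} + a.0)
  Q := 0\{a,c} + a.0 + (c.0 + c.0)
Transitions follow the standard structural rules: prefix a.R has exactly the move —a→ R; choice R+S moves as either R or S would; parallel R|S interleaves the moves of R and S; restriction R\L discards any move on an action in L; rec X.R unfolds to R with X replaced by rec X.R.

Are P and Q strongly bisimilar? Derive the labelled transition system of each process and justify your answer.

Reachable graph of P (2 states):
  s0 = c.0 + c.0 + (0\{a,c} + a.0) :: —a→ s1, —c→ s1
  s1 = 0 :: ·
Reachable graph of Q (2 states):
  t0 = 0\{a,c} + a.0 + (c.0 + c.0) :: —a→ t1, —c→ t1
  t1 = 0 :: ·
Coarsest stable partition (strong bisimilarity classes):
  B0 = {s0, t0}
  B1 = {s1, t1}
s0 ∈ B0, t0 ∈ B0 → same block

bisimilar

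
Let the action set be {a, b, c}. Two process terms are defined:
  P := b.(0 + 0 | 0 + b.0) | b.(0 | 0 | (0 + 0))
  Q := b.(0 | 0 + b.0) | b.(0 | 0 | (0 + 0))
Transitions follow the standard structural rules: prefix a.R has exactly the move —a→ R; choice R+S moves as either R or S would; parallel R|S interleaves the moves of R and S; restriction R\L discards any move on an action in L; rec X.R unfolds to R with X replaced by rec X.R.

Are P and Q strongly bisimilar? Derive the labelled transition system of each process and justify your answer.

LTS(P): 6 reachable states
  u0 = b.(0 + 0 | 0 + b.0) | b.(0 | 0 | (0 + 0)) → —b→ u1, —b→ u2
  u1 = (0 + 0 | 0 + b.0) | b.(0 | 0 | (0 + 0)) → —b→ u3, —b→ u4
  u2 = b.(0 + 0 | 0 + b.0) | (0 | 0 | (0 + 0)) → —b→ u3
  u3 = (0 + 0 | 0 + b.0) | (0 | 0 | (0 + 0)) → —b→ u5
  u4 = 0 | b.(0 | 0 | (0 + 0)) → —b→ u5
  u5 = 0 | (0 | 0 | (0 + 0)) → ·
LTS(Q): 6 reachable states
  v0 = b.(0 | 0 + b.0) | b.(0 | 0 | (0 + 0)) → —b→ v1, —b→ v2
  v1 = (0 | 0 + b.0) | b.(0 | 0 | (0 + 0)) → —b→ v3, —b→ v4
  v2 = b.(0 | 0 + b.0) | (0 | 0 | (0 + 0)) → —b→ v3
  v3 = (0 | 0 + b.0) | (0 | 0 | (0 + 0)) → —b→ v5
  v4 = 0 | b.(0 | 0 | (0 + 0)) → —b→ v5
  v5 = 0 | (0 | 0 | (0 + 0)) → ·
Partition-refinement fixed point:
  B0 = {u0, v0}
  B1 = {u1, u2, v1, v2}
  B2 = {u3, u4, v3, v4}
  B3 = {u5, v5}
u0 ∈ B0, v0 ∈ B0 → same block

P ~ Q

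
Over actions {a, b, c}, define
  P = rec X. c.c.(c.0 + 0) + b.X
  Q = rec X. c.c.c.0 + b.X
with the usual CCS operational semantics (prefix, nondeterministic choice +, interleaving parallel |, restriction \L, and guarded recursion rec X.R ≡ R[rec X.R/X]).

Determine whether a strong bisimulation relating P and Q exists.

Reachable graph of P (4 states):
  u0 = rec X. c.c.(c.0 + 0) + b.X has moves --b--▸ u0, --c--▸ u1
  u1 = c.(c.0 + 0) has moves --c--▸ u2
  u2 = c.0 + 0 has moves --c--▸ u3
  u3 = 0 has moves (no moves)
Reachable graph of Q (4 states):
  v0 = rec X. c.c.c.0 + b.X has moves --b--▸ v0, --c--▸ v1
  v1 = c.c.0 has moves --c--▸ v2
  v2 = c.0 has moves --c--▸ v3
  v3 = 0 has moves (no moves)
Coarsest stable partition (strong bisimilarity classes):
  B0 = {u0, v0}
  B1 = {u1, v1}
  B2 = {u2, v2}
  B3 = {u3, v3}
u0 ∈ B0, v0 ∈ B0 → same block

bisimilar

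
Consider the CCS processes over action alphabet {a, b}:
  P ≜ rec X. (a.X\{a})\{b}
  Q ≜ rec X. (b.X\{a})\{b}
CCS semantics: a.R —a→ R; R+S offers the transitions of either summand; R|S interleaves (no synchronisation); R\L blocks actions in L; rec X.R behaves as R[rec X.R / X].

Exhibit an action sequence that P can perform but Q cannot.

a

P's transition system — 2 states:
  s0 = rec X. (a.X\{a})\{b} | =a=> s1
  s1 = (rec X. (a.X\{a})\{b})\{a}\{b} | ·
Q's transition system — 1 states:
  t0 = rec X. (b.X\{a})\{b} | ·
Trace ⟨a⟩ through P, begin at {s0}:
  step 1 (a): {s1}
  — P admits the full trace.
Trace ⟨a⟩ through Q, begin at {t0}:
  step 1 (a): ∅ (Q stuck)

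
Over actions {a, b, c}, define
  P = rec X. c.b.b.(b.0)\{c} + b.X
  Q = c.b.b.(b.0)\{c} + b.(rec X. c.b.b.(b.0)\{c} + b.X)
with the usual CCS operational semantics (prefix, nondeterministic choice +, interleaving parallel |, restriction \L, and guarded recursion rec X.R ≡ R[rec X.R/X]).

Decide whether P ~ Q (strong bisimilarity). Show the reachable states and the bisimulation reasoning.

YES

LTS(P): 5 reachable states
  s0 = rec X. c.b.b.(b.0)\{c} + b.X | —b→ s0, —c→ s1
  s1 = b.b.(b.0)\{c} | —b→ s2
  s2 = b.(b.0)\{c} | —b→ s3
  s3 = (b.0)\{c} | —b→ s4
  s4 = 0\{c} | (no moves)
LTS(Q): 6 reachable states
  t0 = c.b.b.(b.0)\{c} + b.(rec X. c.b.b.(b.0)\{c} + b.X) | —b→ t1, —c→ t2
  t1 = rec X. c.b.b.(b.0)\{c} + b.X | —b→ t1, —c→ t2
  t2 = b.b.(b.0)\{c} | —b→ t3
  t3 = b.(b.0)\{c} | —b→ t4
  t4 = (b.0)\{c} | —b→ t5
  t5 = 0\{c} | (no moves)
Coarsest stable partition (strong bisimilarity classes):
  B0 = {s0, t0, t1}
  B1 = {s1, t2}
  B2 = {s2, t3}
  B3 = {s3, t4}
  B4 = {s4, t5}
s0 ∈ B0, t0 ∈ B0 → same block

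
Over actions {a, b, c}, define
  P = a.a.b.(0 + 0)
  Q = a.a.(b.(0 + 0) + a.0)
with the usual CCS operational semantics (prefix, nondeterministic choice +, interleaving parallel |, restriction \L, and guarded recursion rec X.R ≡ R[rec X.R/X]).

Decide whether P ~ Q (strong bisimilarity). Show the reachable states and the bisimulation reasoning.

P ≁ Q

P's transition system — 4 states:
  s0 = a.a.b.(0 + 0) → —a→ s1
  s1 = a.b.(0 + 0) → —a→ s2
  s2 = b.(0 + 0) → —b→ s3
  s3 = 0 + 0 → ∅
Q's transition system — 5 states:
  t0 = a.a.(b.(0 + 0) + a.0) → —a→ t1
  t1 = a.(b.(0 + 0) + a.0) → —a→ t2
  t2 = b.(0 + 0) + a.0 → —a→ t3, —b→ t4
  t3 = 0 → ∅
  t4 = 0 + 0 → ∅
Bisimilarity quotient blocks:
  B0 = {s0}
  B1 = {s1}
  B2 = {s2}
  B3 = {s3, t3, t4}
  B4 = {t0}
  B5 = {t1}
  B6 = {t2}
s0 ∈ B0, t0 ∈ B4 → different blocks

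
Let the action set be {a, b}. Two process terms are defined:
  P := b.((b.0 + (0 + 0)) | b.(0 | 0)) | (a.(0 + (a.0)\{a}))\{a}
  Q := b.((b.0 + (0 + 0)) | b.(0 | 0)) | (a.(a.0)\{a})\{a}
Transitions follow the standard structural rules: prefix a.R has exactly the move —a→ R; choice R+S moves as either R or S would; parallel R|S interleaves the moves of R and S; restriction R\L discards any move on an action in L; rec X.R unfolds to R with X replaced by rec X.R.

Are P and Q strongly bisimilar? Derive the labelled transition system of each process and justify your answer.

bisimilar

Reachable graph of P (5 states):
  s0 = b.((b.0 + (0 + 0)) | b.(0 | 0)) | (a.(0 + (a.0)\{a}))\{a} ⊢ ··b··> s1
  s1 = (b.0 + (0 + 0)) | b.(0 | 0) | (a.(0 + (a.0)\{a}))\{a} ⊢ ··b··> s2, ··b··> s3
  s2 = (b.0 + (0 + 0)) | (0 | 0) | (a.(0 + (a.0)\{a}))\{a} ⊢ ··b··> s4
  s3 = 0 | b.(0 | 0) | (a.(0 + (a.0)\{a}))\{a} ⊢ ··b··> s4
  s4 = 0 | (0 | 0) | (a.(0 + (a.0)\{a}))\{a} ⊢ ·
Reachable graph of Q (5 states):
  t0 = b.((b.0 + (0 + 0)) | b.(0 | 0)) | (a.(a.0)\{a})\{a} ⊢ ··b··> t1
  t1 = (b.0 + (0 + 0)) | b.(0 | 0) | (a.(a.0)\{a})\{a} ⊢ ··b··> t2, ··b··> t3
  t2 = (b.0 + (0 + 0)) | (0 | 0) | (a.(a.0)\{a})\{a} ⊢ ··b··> t4
  t3 = 0 | b.(0 | 0) | (a.(a.0)\{a})\{a} ⊢ ··b··> t4
  t4 = 0 | (0 | 0) | (a.(a.0)\{a})\{a} ⊢ ·
Partition-refinement fixed point:
  B0 = {s0, t0}
  B1 = {s1, t1}
  B2 = {s2, s3, t2, t3}
  B3 = {s4, t4}
s0 ∈ B0, t0 ∈ B0 → same block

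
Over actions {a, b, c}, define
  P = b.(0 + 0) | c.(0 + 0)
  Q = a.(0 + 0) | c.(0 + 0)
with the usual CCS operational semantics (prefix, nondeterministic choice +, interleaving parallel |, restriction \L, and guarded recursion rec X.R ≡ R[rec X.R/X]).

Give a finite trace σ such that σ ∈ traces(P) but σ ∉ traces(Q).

LTS(P): 4 reachable states
  u0 = b.(0 + 0) | c.(0 + 0) ⊢ —b→ u1, —c→ u2
  u1 = (0 + 0) | c.(0 + 0) ⊢ —c→ u3
  u2 = b.(0 + 0) | (0 + 0) ⊢ —b→ u3
  u3 = (0 + 0) | (0 + 0) ⊢ stopped
LTS(Q): 4 reachable states
  v0 = a.(0 + 0) | c.(0 + 0) ⊢ —a→ v1, —c→ v2
  v1 = (0 + 0) | c.(0 + 0) ⊢ —c→ v3
  v2 = a.(0 + 0) | (0 + 0) ⊢ —a→ v3
  v3 = (0 + 0) | (0 + 0) ⊢ stopped
Trace ⟨b⟩ through P, begin at {u0}:
  step 1 (b): {u1}
  — P admits the full trace.
Trace ⟨b⟩ through Q, begin at {v0}:
  step 1 (b): no successor for Q

b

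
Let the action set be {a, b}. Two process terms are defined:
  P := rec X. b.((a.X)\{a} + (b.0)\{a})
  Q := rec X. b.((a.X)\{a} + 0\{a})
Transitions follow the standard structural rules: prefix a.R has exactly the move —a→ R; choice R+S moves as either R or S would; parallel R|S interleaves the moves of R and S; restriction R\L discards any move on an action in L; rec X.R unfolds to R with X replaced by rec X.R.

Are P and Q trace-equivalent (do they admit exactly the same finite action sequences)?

NO — witness ⟨bb⟩

Reachable graph of P (3 states):
  u0 = rec X. b.((a.X)\{a} + (b.0)\{a}) has moves --b--▸ u1
  u1 = (a.(rec X. b.((a.X)\{a} + (b.0)\{a})))\{a} + (b.0)\{a} has moves --b--▸ u2
  u2 = 0\{a} has moves ·
Reachable graph of Q (2 states):
  v0 = rec X. b.((a.X)\{a} + 0\{a}) has moves --b--▸ v1
  v1 = (a.(rec X. b.((a.X)\{a} + 0\{a})))\{a} + 0\{a} has moves ·
Executing bb from P (initial set {u0}):
  step 1 (b): {u1}
  step 2 (b): {u2}
  ✓ P
Executing bb from Q (initial set {v0}):
  step 1 (b): {v1}
  step 2 (b): ∅ (Q stuck)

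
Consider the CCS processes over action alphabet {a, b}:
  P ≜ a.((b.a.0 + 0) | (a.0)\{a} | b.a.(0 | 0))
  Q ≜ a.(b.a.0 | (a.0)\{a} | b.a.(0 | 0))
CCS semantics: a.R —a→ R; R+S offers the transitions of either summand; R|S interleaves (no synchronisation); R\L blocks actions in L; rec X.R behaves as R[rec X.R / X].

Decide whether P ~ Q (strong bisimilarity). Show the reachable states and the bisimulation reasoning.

Reachable graph of P (10 states):
  u0 = a.((b.a.0 + 0) | (a.0)\{a} | b.a.(0 | 0)) → ··a··> u1
  u1 = (b.a.0 + 0) | (a.0)\{a} | b.a.(0 | 0) → ··b··> u2, ··b··> u3
  u2 = (b.a.0 + 0) | (a.0)\{a} | a.(0 | 0) → ··a··> u4, ··b··> u5
  u3 = a.0 | (a.0)\{a} | b.a.(0 | 0) → ··a··> u6, ··b··> u5
  u4 = (b.a.0 + 0) | (a.0)\{a} | (0 | 0) → ··b··> u7
  u5 = a.0 | (a.0)\{a} | a.(0 | 0) → ··a··> u7, ··a··> u8
  u6 = 0 | (a.0)\{a} | b.a.(0 | 0) → ··b··> u8
  u7 = a.0 | (a.0)\{a} | (0 | 0) → ··a··> u9
  u8 = 0 | (a.0)\{a} | a.(0 | 0) → ··a··> u9
  u9 = 0 | (a.0)\{a} | (0 | 0) → deadlocked
Reachable graph of Q (10 states):
  v0 = a.(b.a.0 | (a.0)\{a} | b.a.(0 | 0)) → ··a··> v1
  v1 = b.a.0 | (a.0)\{a} | b.a.(0 | 0) → ··b··> v2, ··b··> v3
  v2 = a.0 | (a.0)\{a} | b.a.(0 | 0) → ··a··> v4, ··b··> v5
  v3 = b.a.0 | (a.0)\{a} | a.(0 | 0) → ··a··> v6, ··b··> v5
  v4 = 0 | (a.0)\{a} | b.a.(0 | 0) → ··b··> v7
  v5 = a.0 | (a.0)\{a} | a.(0 | 0) → ··a··> v7, ··a··> v8
  v6 = b.a.0 | (a.0)\{a} | (0 | 0) → ··b··> v8
  v7 = 0 | (a.0)\{a} | a.(0 | 0) → ··a··> v9
  v8 = a.0 | (a.0)\{a} | (0 | 0) → ··a··> v9
  v9 = 0 | (a.0)\{a} | (0 | 0) → deadlocked
Partition-refinement fixed point:
  B0 = {u0, v0}
  B1 = {u1, v1}
  B2 = {u2, u3, v2, v3}
  B3 = {u5, v5}
  B4 = {u7, u8, v7, v8}
  B5 = {u9, v9}
  B6 = {u4, u6, v4, v6}
u0 ∈ B0, v0 ∈ B0 → same block

bisimilar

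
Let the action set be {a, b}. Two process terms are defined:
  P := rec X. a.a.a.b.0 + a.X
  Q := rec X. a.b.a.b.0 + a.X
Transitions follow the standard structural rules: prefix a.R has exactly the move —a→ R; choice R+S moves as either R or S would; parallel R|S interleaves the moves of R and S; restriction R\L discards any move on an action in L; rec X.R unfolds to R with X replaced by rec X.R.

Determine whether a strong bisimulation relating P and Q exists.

NO

P's transition system — 5 states:
  u0 = rec X. a.a.a.b.0 + a.X has moves --a--▸ u0, --a--▸ u1
  u1 = a.a.b.0 has moves --a--▸ u2
  u2 = a.b.0 has moves --a--▸ u3
  u3 = b.0 has moves --b--▸ u4
  u4 = 0 has moves deadlocked
Q's transition system — 5 states:
  v0 = rec X. a.b.a.b.0 + a.X has moves --a--▸ v0, --a--▸ v1
  v1 = b.a.b.0 has moves --b--▸ v2
  v2 = a.b.0 has moves --a--▸ v3
  v3 = b.0 has moves --b--▸ v4
  v4 = 0 has moves deadlocked
Coarsest stable partition (strong bisimilarity classes):
  B0 = {u0}
  B1 = {u1}
  B2 = {u2, v2}
  B3 = {u3, v3}
  B4 = {u4, v4}
  B5 = {v0}
  B6 = {v1}
u0 ∈ B0, v0 ∈ B5 → different blocks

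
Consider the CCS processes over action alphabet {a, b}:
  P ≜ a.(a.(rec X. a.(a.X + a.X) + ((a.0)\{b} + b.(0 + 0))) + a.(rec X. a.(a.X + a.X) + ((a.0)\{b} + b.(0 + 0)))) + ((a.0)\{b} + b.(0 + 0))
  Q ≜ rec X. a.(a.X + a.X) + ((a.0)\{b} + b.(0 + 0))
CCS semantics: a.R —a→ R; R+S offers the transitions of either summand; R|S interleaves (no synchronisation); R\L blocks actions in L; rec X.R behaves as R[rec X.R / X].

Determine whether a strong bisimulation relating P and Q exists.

bisimilar

LTS(P): 5 reachable states
  u0 = a.(a.(rec X. a.(a.X + a.X) + ((a.0)\{b} + b.(0 + 0))) + a.(rec X. a.(a.X + a.X) + ((a.0)\{b} + b.(0 + 0)))) + ((a.0)\{b} + b.(0 + 0)) :: =a=> u1, =a=> u2, =b=> u3
  u1 = 0\{b} :: (no moves)
  u2 = a.(rec X. a.(a.X + a.X) + ((a.0)\{b} + b.(0 + 0))) + a.(rec X. a.(a.X + a.X) + ((a.0)\{b} + b.(0 + 0))) :: =a=> u4
  u3 = 0 + 0 :: (no moves)
  u4 = rec X. a.(a.X + a.X) + ((a.0)\{b} + b.(0 + 0)) :: =a=> u1, =a=> u2, =b=> u3
LTS(Q): 4 reachable states
  v0 = rec X. a.(a.X + a.X) + ((a.0)\{b} + b.(0 + 0)) :: =a=> v1, =a=> v2, =b=> v3
  v1 = 0\{b} :: (no moves)
  v2 = a.(rec X. a.(a.X + a.X) + ((a.0)\{b} + b.(0 + 0))) + a.(rec X. a.(a.X + a.X) + ((a.0)\{b} + b.(0 + 0))) :: =a=> v0
  v3 = 0 + 0 :: (no moves)
Coarsest stable partition (strong bisimilarity classes):
  B0 = {u0, u4, v0}
  B1 = {u1, u3, v1, v3}
  B2 = {u2, v2}
u0 ∈ B0, v0 ∈ B0 → same block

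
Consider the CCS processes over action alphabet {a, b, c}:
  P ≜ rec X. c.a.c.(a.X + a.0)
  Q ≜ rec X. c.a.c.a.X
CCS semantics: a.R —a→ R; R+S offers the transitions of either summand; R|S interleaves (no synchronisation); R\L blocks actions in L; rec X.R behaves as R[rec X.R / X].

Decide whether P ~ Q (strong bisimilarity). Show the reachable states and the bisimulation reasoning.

LTS(P): 5 reachable states
  p0 = rec X. c.a.c.(a.X + a.0) has moves =c=> p1
  p1 = a.c.(a.(rec X. c.a.c.(a.X + a.0)) + a.0) has moves =a=> p2
  p2 = c.(a.(rec X. c.a.c.(a.X + a.0)) + a.0) has moves =c=> p3
  p3 = a.(rec X. c.a.c.(a.X + a.0)) + a.0 has moves =a=> p0, =a=> p4
  p4 = 0 has moves ∅
LTS(Q): 4 reachable states
  q0 = rec X. c.a.c.a.X has moves =c=> q1
  q1 = a.c.a.(rec X. c.a.c.a.X) has moves =a=> q2
  q2 = c.a.(rec X. c.a.c.a.X) has moves =c=> q3
  q3 = a.(rec X. c.a.c.a.X) has moves =a=> q0
Coarsest stable partition (strong bisimilarity classes):
  B0 = {p0}
  B1 = {p1}
  B2 = {p2}
  B3 = {p3}
  B4 = {p4}
  B5 = {q0, q2}
  B6 = {q1, q3}
p0 ∈ B0, q0 ∈ B5 → different blocks

not bisimilar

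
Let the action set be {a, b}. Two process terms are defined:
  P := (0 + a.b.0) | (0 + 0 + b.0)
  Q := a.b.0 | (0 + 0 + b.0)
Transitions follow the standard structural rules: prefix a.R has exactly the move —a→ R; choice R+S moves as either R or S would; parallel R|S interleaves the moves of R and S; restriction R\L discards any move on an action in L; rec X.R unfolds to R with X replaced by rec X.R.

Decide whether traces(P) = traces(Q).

LTS(P): 6 reachable states
  p0 = (0 + a.b.0) | (0 + 0 + b.0) ⊢ ··a··> p1, ··b··> p2
  p1 = b.0 | (0 + 0 + b.0) ⊢ ··b··> p3, ··b··> p4
  p2 = (0 + a.b.0) | 0 ⊢ ··a··> p4
  p3 = 0 | (0 + 0 + b.0) ⊢ ··b··> p5
  p4 = b.0 | 0 ⊢ ··b··> p5
  p5 = 0 | 0 ⊢ deadlocked
LTS(Q): 6 reachable states
  q0 = a.b.0 | (0 + 0 + b.0) ⊢ ··a··> q1, ··b··> q2
  q1 = b.0 | (0 + 0 + b.0) ⊢ ··b··> q3, ··b··> q4
  q2 = a.b.0 | 0 ⊢ ··a··> q4
  q3 = 0 | (0 + 0 + b.0) ⊢ ··b··> q5
  q4 = b.0 | 0 ⊢ ··b··> q5
  q5 = 0 | 0 ⊢ deadlocked
Coarsest stable partition (strong bisimilarity classes):
  B0 = {p0, q0}
  B1 = {p1, q1}
  B2 = {p3, p4, q3, q4}
  B3 = {p5, q5}
  B4 = {p2, q2}
p0 ∈ B0, q0 ∈ B0 → same block
Bisimilar ⇒ trace-equivalent.

traces(P) = traces(Q)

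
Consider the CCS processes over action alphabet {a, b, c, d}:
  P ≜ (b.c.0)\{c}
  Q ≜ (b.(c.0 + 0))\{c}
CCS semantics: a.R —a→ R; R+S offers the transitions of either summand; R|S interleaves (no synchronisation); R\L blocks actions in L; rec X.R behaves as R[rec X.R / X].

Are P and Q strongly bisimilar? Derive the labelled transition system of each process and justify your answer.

bisimilar

Reachable graph of P (2 states):
  p0 = (b.c.0)\{c} | ··b··> p1
  p1 = (c.0)\{c} | ∅
Reachable graph of Q (2 states):
  q0 = (b.(c.0 + 0))\{c} | ··b··> q1
  q1 = (c.0 + 0)\{c} | ∅
Coarsest stable partition (strong bisimilarity classes):
  B0 = {p0, q0}
  B1 = {p1, q1}
p0 ∈ B0, q0 ∈ B0 → same block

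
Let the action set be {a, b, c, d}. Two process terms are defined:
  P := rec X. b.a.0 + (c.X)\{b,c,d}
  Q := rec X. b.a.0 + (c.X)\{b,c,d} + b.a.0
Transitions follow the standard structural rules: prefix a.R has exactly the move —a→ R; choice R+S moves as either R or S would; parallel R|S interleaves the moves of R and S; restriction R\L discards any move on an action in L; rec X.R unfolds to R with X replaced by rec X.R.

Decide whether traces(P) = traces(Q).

LTS(P): 3 reachable states
  s0 = rec X. b.a.0 + (c.X)\{b,c,d} has moves —b→ s1
  s1 = a.0 has moves —a→ s2
  s2 = 0 has moves (no moves)
LTS(Q): 3 reachable states
  t0 = rec X. b.a.0 + (c.X)\{b,c,d} + b.a.0 has moves —b→ t1
  t1 = a.0 has moves —a→ t2
  t2 = 0 has moves (no moves)
Coarsest stable partition (strong bisimilarity classes):
  B0 = {s0, t0}
  B1 = {s1, t1}
  B2 = {s2, t2}
s0 ∈ B0, t0 ∈ B0 → same block
Bisimilar ⇒ trace-equivalent.

YES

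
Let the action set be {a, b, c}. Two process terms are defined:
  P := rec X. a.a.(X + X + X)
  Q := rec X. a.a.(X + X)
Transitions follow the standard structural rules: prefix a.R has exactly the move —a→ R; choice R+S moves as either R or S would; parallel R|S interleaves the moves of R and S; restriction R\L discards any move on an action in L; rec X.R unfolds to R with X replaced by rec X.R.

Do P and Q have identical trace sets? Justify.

traces(P) = traces(Q)

P's transition system — 3 states:
  p0 = rec X. a.a.(X + X + X) has moves —a→ p1
  p1 = a.((rec X. a.a.(X + X + X)) + (rec X. a.a.(X + X + X)) + (rec X. a.a.(X + X + X))) has moves —a→ p2
  p2 = (rec X. a.a.(X + X + X)) + (rec X. a.a.(X + X + X)) + (rec X. a.a.(X + X + X)) has moves —a→ p1
Q's transition system — 3 states:
  q0 = rec X. a.a.(X + X) has moves —a→ q1
  q1 = a.((rec X. a.a.(X + X)) + (rec X. a.a.(X + X))) has moves —a→ q2
  q2 = (rec X. a.a.(X + X)) + (rec X. a.a.(X + X)) has moves —a→ q1
Partition-refinement fixed point:
  B0 = {p0, p1, p2, q0, q1, q2}
p0 ∈ B0, q0 ∈ B0 → same block
Bisimilar ⇒ trace-equivalent.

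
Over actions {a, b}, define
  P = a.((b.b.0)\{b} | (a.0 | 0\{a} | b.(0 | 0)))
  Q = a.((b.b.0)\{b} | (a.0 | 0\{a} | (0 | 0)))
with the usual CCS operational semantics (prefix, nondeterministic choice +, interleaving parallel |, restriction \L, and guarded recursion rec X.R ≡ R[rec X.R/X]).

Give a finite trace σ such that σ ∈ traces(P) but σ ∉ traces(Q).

LTS(P): 5 reachable states
  s0 = a.((b.b.0)\{b} | (a.0 | 0\{a} | b.(0 | 0))) ⊢ -a-> s1
  s1 = (b.b.0)\{b} | (a.0 | 0\{a} | b.(0 | 0)) ⊢ -a-> s2, -b-> s3
  s2 = (b.b.0)\{b} | (0 | 0\{a} | b.(0 | 0)) ⊢ -b-> s4
  s3 = (b.b.0)\{b} | (a.0 | 0\{a} | (0 | 0)) ⊢ -a-> s4
  s4 = (b.b.0)\{b} | (0 | 0\{a} | (0 | 0)) ⊢ deadlocked
LTS(Q): 3 reachable states
  t0 = a.((b.b.0)\{b} | (a.0 | 0\{a} | (0 | 0))) ⊢ -a-> t1
  t1 = (b.b.0)\{b} | (a.0 | 0\{a} | (0 | 0)) ⊢ -a-> t2
  t2 = (b.b.0)\{b} | (0 | 0\{a} | (0 | 0)) ⊢ deadlocked
Executing ab from P (initial set {s0}):
  step 1 (a): {s1}
  step 2 (b): {s3}
  ✓ P
Executing ab from Q (initial set {t0}):
  step 1 (a): {t1}
  step 2 (b): no successor for Q

ab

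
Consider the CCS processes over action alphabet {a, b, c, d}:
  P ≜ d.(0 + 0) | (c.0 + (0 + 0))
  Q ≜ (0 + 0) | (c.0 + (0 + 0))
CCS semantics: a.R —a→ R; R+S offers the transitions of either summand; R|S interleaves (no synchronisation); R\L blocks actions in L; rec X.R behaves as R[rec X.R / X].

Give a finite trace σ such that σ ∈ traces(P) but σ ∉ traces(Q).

P's transition system — 4 states:
  p0 = d.(0 + 0) | (c.0 + (0 + 0)) ⊢ --c--▸ p1, --d--▸ p2
  p1 = d.(0 + 0) | 0 ⊢ --d--▸ p3
  p2 = (0 + 0) | (c.0 + (0 + 0)) ⊢ --c--▸ p3
  p3 = (0 + 0) | 0 ⊢ deadlocked
Q's transition system — 2 states:
  q0 = (0 + 0) | (c.0 + (0 + 0)) ⊢ --c--▸ q1
  q1 = (0 + 0) | 0 ⊢ deadlocked
Trace ⟨d⟩ through P, begin at {p0}:
  after d @ step 1: {p2}
  — P admits the full trace.
Trace ⟨d⟩ through Q, begin at {q0}:
  after d @ step 1: ∅  — Q cannot continue

d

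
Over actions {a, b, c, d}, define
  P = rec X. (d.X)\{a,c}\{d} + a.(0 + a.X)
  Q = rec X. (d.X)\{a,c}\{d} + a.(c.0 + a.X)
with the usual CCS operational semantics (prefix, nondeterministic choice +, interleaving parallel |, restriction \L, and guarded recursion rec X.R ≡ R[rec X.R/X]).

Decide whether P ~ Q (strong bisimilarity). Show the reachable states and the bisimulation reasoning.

LTS(P): 2 reachable states
  m0 = rec X. (d.X)\{a,c}\{d} + a.(0 + a.X) | =a=> m1
  m1 = 0 + a.(rec X. (d.X)\{a,c}\{d} + a.(0 + a.X)) | =a=> m0
LTS(Q): 3 reachable states
  n0 = rec X. (d.X)\{a,c}\{d} + a.(c.0 + a.X) | =a=> n1
  n1 = c.0 + a.(rec X. (d.X)\{a,c}\{d} + a.(c.0 + a.X)) | =a=> n0, =c=> n2
  n2 = 0 | ∅
Coarsest stable partition (strong bisimilarity classes):
  B0 = {m0, m1}
  B1 = {n0}
  B2 = {n1}
  B3 = {n2}
m0 ∈ B0, n0 ∈ B1 → different blocks

NO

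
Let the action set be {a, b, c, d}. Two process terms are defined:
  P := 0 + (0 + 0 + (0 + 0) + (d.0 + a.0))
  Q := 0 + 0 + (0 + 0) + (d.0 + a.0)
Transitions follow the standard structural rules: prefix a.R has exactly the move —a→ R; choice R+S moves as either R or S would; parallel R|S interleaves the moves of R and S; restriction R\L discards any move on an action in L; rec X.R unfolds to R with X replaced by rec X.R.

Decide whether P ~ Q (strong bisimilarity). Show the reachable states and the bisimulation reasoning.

P's transition system — 2 states:
  u0 = 0 + (0 + 0 + (0 + 0) + (d.0 + a.0)) | ··a··> u1, ··d··> u1
  u1 = 0 | deadlocked
Q's transition system — 2 states:
  v0 = 0 + 0 + (0 + 0) + (d.0 + a.0) | ··a··> v1, ··d··> v1
  v1 = 0 | deadlocked
Coarsest stable partition (strong bisimilarity classes):
  B0 = {u0, v0}
  B1 = {u1, v1}
u0 ∈ B0, v0 ∈ B0 → same block

YES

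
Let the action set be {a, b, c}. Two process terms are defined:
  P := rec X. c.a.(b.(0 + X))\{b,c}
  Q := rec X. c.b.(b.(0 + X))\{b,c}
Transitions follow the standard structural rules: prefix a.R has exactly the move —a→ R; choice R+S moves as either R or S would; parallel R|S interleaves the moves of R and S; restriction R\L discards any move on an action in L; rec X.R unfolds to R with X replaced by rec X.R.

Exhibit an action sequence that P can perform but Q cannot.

ca

Reachable graph of P (3 states):
  s0 = rec X. c.a.(b.(0 + X))\{b,c} | ··c··> s1
  s1 = a.(b.(0 + (rec X. c.a.(b.(0 + X))\{b,c})))\{b,c} | ··a··> s2
  s2 = (b.(0 + (rec X. c.a.(b.(0 + X))\{b,c})))\{b,c} | ∅
Reachable graph of Q (3 states):
  t0 = rec X. c.b.(b.(0 + X))\{b,c} | ··c··> t1
  t1 = b.(b.(0 + (rec X. c.b.(b.(0 + X))\{b,c})))\{b,c} | ··b··> t2
  t2 = (b.(0 + (rec X. c.b.(b.(0 + X))\{b,c})))\{b,c} | ∅
Executing ca from P (initial set {s0}):
  step 1 (c): {s1}
  step 2 (a): {s2}
  ✓ P
Executing ca from Q (initial set {t0}):
  step 1 (c): {t1}
  step 2 (a): ∅ (Q stuck)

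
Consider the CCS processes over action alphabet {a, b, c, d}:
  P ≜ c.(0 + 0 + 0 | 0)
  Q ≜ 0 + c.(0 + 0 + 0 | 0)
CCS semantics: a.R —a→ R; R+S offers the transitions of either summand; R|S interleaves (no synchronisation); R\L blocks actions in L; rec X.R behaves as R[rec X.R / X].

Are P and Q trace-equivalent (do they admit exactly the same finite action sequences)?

trace-equivalent

LTS(P): 2 reachable states
  m0 = c.(0 + 0 + 0 | 0) has moves =c=> m1
  m1 = 0 + 0 + 0 | 0 has moves ∅
LTS(Q): 2 reachable states
  n0 = 0 + c.(0 + 0 + 0 | 0) has moves =c=> n1
  n1 = 0 + 0 + 0 | 0 has moves ∅
Coarsest stable partition (strong bisimilarity classes):
  B0 = {m0, n0}
  B1 = {m1, n1}
m0 ∈ B0, n0 ∈ B0 → same block
Bisimilar ⇒ trace-equivalent.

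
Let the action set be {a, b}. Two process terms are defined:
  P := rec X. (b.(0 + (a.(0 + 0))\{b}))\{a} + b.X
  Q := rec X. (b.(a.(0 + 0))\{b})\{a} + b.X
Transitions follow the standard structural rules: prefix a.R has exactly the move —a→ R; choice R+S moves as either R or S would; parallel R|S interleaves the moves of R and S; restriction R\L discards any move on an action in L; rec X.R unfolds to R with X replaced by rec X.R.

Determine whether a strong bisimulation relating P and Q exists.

bisimilar

Reachable graph of P (2 states):
  u0 = rec X. (b.(0 + (a.(0 + 0))\{b}))\{a} + b.X ⊢ —b→ u0, —b→ u1
  u1 = (0 + (a.(0 + 0))\{b})\{a} ⊢ ·
Reachable graph of Q (2 states):
  v0 = rec X. (b.(a.(0 + 0))\{b})\{a} + b.X ⊢ —b→ v0, —b→ v1
  v1 = (a.(0 + 0))\{b}\{a} ⊢ ·
Coarsest stable partition (strong bisimilarity classes):
  B0 = {u0, v0}
  B1 = {u1, v1}
u0 ∈ B0, v0 ∈ B0 → same block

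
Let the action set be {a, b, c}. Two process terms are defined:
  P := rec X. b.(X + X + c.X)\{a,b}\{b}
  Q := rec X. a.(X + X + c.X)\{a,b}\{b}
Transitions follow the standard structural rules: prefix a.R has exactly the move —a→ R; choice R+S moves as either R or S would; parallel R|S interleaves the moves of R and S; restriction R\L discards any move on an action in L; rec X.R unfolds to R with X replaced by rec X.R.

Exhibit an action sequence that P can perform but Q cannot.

P's transition system — 3 states:
  s0 = rec X. b.(X + X + c.X)\{a,b}\{b} → ··b··> s1
  s1 = ((rec X. b.(X + X + c.X)\{a,b}\{b}) + (rec X. b.(X + X + c.X)\{a,b}\{b}) + c.(rec X. b.(X + X + c.X)\{a,b}\{b}))\{a,b}\{b} → ··c··> s2
  s2 = (rec X. b.(X + X + c.X)\{a,b}\{b})\{a,b}\{b} → ·
Q's transition system — 3 states:
  t0 = rec X. a.(X + X + c.X)\{a,b}\{b} → ··a··> t1
  t1 = ((rec X. a.(X + X + c.X)\{a,b}\{b}) + (rec X. a.(X + X + c.X)\{a,b}\{b}) + c.(rec X. a.(X + X + c.X)\{a,b}\{b}))\{a,b}\{b} → ··c··> t2
  t2 = (rec X. a.(X + X + c.X)\{a,b}\{b})\{a,b}\{b} → ·
Run σ = ⟨b⟩ on P: start {s0}
  [1] b ⇒ {s1}
  — P admits the full trace.
Run σ = ⟨b⟩ on Q: start {t0}
  [1] b ⇒ ∅ (Q stuck)

b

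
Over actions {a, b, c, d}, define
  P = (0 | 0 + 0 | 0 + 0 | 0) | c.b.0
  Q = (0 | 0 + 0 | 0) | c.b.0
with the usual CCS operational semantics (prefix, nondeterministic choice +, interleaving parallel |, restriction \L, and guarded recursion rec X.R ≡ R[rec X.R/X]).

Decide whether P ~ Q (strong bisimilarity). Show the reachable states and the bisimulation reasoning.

LTS(P): 3 reachable states
  p0 = (0 | 0 + 0 | 0 + 0 | 0) | c.b.0 has moves -c-> p1
  p1 = (0 | 0 + 0 | 0 + 0 | 0) | b.0 has moves -b-> p2
  p2 = (0 | 0 + 0 | 0 + 0 | 0) | 0 has moves deadlocked
LTS(Q): 3 reachable states
  q0 = (0 | 0 + 0 | 0) | c.b.0 has moves -c-> q1
  q1 = (0 | 0 + 0 | 0) | b.0 has moves -b-> q2
  q2 = (0 | 0 + 0 | 0) | 0 has moves deadlocked
Coarsest stable partition (strong bisimilarity classes):
  B0 = {p0, q0}
  B1 = {p1, q1}
  B2 = {p2, q2}
p0 ∈ B0, q0 ∈ B0 → same block

YES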